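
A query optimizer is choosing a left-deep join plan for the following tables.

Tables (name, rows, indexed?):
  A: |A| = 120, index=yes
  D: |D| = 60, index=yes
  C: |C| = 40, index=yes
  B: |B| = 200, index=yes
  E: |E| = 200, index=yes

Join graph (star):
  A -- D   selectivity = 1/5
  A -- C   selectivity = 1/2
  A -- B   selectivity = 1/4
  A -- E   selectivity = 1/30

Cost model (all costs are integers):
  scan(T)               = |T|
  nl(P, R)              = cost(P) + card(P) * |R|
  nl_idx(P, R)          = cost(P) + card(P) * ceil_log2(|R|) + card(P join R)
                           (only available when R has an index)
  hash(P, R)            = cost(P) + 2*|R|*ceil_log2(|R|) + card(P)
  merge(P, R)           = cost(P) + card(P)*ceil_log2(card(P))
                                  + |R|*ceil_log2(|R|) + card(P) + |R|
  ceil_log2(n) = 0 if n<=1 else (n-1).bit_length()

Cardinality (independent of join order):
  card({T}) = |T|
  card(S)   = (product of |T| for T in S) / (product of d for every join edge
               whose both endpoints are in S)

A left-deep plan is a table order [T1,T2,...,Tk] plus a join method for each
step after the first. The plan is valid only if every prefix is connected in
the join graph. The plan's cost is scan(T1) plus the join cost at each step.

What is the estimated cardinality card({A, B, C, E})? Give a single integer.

Tables in S: A(120), B(200), C(40), E(200)
Edges inside S: A-C(d=2), A-B(d=4), A-E(d=30)
numerator = 120 * 200 * 40 * 200 = 192000000
denominator = 2 * 4 * 30 = 240
card(S) = 192000000 / 240 = 800000

800000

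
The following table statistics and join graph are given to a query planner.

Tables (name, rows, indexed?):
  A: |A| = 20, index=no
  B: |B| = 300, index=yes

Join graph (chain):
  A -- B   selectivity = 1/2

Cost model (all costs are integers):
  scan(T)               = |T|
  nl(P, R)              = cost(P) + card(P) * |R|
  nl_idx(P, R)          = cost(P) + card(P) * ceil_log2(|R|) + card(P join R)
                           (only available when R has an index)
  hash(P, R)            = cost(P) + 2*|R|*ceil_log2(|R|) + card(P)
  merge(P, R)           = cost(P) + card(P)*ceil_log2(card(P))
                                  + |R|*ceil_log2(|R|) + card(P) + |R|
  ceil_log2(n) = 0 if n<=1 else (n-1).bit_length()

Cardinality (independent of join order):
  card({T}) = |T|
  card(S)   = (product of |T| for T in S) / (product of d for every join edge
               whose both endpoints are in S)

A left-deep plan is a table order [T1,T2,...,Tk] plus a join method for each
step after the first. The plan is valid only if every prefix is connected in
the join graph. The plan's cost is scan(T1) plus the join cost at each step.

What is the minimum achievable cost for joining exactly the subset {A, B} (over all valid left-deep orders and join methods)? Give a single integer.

Selinger DP over subsets of {A,B}:
  {A}: scan cost=20, card=20
  {B}: scan cost=300, card=300
  {AB}: card=3000; try (A,hash)→800, (B,merge)→3140, (B,nl_idx)→3200, (A,merge)→3420, (B,hash)→5440, (B,nl)→6020 …(+1); best=800 via (A,hash)

800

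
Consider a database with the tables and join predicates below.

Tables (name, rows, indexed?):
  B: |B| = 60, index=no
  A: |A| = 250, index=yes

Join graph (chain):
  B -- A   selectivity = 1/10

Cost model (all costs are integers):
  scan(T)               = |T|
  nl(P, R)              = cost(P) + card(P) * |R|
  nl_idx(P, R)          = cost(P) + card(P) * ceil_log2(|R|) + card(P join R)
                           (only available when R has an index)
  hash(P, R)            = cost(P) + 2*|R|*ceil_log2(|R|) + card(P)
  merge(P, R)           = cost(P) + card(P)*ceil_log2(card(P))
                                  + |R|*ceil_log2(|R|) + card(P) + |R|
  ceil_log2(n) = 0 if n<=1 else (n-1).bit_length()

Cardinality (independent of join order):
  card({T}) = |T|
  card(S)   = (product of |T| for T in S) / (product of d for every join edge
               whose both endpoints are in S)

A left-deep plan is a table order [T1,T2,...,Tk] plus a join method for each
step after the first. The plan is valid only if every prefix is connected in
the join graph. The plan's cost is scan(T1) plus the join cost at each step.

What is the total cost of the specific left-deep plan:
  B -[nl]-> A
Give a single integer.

step 1: scan B: cost=60, card=60
step 2: join A via nl
    card(P join A) = 60*250/(10) = 1500
    cost = 60 + 60*250 = 15060

15060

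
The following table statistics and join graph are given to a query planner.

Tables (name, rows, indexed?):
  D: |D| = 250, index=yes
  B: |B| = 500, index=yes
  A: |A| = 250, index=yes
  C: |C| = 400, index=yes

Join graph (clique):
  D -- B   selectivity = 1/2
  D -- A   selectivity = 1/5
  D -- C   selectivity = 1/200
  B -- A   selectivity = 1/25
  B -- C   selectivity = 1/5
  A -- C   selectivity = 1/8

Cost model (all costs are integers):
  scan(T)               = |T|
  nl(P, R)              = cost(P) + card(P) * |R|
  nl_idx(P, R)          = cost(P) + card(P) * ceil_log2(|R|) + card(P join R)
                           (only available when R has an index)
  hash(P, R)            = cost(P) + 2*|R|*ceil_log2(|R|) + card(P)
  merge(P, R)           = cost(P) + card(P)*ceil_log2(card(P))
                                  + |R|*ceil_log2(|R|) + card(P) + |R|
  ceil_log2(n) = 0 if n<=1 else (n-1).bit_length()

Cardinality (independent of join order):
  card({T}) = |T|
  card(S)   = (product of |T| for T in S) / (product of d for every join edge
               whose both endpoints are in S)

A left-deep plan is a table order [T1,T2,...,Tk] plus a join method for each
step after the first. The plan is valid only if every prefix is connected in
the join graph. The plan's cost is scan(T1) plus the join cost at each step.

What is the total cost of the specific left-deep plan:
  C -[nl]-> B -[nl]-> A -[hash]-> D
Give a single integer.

10254400

step 1: scan C: cost=400, card=400
step 2: join B via nl
    card(P join B) = 400*500/(5) = 40000
    cost = 400 + 400*500 = 200400
step 3: join A via nl
    card(P join A) = 40000*250/(25*8) = 50000
    cost = 200400 + 40000*250 = 10200400
step 4: join D via hash
    card(P join D) = 50000*250/(2*5*200) = 6250
    cost = 10200400 + 2*250*8 + 50000 = 10254400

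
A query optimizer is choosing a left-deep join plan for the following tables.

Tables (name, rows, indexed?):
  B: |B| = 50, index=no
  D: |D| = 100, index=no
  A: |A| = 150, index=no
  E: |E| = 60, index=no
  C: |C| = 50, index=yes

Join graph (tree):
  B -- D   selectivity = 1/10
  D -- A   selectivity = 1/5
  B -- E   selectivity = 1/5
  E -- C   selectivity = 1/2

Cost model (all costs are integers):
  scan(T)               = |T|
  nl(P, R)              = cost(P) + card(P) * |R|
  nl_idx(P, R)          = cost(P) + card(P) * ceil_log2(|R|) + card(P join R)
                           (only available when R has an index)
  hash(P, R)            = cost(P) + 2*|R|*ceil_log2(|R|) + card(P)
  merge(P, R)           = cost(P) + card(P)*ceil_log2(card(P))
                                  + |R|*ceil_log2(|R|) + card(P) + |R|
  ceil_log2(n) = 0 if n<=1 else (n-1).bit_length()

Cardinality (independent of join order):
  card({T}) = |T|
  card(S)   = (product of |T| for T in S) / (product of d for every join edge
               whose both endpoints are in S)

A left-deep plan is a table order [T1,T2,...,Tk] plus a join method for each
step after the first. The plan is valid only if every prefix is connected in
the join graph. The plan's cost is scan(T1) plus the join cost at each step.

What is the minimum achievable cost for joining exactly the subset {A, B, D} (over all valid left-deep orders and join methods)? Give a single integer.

3700

Selinger DP over subsets of {A,B,D}:
  {B}: scan cost=50, card=50
  {D}: scan cost=100, card=100
  {A}: scan cost=150, card=150
  {BD}: card=500; try (B,hash)→800, (D,merge)→1200, (B,merge)→1250, (D,hash)→1500, (D,nl)→5050, (B,nl)→5100; best=800 via (B,hash)
  {AD}: card=3000; try (D,hash)→1700, (A,merge)→2250, (D,merge)→2300, (A,hash)→2600, (A,nl)→15100, (D,nl)→15150; best=1700 via (D,hash)
  {ABD}: card=15000; try (A,hash)→3700, (B,hash)→5300, (A,merge)→7150, (B,merge)→41050, (A,nl)→75800, (B,nl)→151700; best=3700 via (A,hash)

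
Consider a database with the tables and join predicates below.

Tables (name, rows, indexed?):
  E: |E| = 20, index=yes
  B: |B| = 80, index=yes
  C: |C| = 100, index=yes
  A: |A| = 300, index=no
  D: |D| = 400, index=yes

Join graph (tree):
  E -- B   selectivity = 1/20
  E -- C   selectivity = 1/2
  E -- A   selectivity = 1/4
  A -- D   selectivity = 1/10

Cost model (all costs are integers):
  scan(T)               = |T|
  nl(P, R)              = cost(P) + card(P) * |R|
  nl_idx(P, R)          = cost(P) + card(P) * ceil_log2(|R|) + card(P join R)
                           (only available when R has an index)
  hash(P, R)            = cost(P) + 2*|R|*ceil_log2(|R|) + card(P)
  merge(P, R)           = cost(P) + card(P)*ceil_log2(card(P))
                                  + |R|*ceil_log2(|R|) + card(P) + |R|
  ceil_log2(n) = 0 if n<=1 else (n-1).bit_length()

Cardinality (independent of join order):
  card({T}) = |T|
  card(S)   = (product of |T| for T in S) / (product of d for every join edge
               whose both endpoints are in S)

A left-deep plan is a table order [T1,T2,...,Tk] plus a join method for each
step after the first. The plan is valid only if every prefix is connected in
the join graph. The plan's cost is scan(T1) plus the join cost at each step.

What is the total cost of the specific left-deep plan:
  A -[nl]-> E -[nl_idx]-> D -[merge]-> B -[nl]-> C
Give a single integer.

25100440

step 1: scan A: cost=300, card=300
step 2: join E via nl
    card(P join E) = 300*20/(4) = 1500
    cost = 300 + 300*20 = 6300
step 3: join D via nl_idx
    card(P join D) = 1500*400/(10) = 60000
    cost = 6300 + 1500*9 + 60000 = 79800
step 4: join B via merge
    card(P join B) = 60000*80/(20) = 240000
    cost = 79800 + 60000*16 + 80*7 + 60000 + 80 = 1100440
step 5: join C via nl
    card(P join C) = 240000*100/(2) = 12000000
    cost = 1100440 + 240000*100 = 25100440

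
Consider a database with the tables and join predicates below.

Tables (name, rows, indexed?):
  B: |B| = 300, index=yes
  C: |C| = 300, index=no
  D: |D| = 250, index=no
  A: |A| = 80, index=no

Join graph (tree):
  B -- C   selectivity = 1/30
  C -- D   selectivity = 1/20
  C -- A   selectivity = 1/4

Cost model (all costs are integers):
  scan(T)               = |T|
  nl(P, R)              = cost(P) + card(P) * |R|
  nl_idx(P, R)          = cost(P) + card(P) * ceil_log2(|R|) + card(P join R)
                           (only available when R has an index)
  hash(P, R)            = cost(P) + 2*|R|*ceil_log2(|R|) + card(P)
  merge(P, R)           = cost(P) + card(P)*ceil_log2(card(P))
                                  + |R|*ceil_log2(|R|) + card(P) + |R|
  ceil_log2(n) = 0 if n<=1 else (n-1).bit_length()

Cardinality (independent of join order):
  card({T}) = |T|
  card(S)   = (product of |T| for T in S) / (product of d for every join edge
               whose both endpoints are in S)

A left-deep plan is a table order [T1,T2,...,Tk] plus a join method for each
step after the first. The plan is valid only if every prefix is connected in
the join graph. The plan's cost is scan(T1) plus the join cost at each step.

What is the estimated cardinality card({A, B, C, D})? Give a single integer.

Tables in S: A(80), B(300), C(300), D(250)
Edges inside S: B-C(d=30), C-D(d=20), C-A(d=4)
numerator = 80 * 300 * 300 * 250 = 1800000000
denominator = 30 * 20 * 4 = 2400
card(S) = 1800000000 / 2400 = 750000

750000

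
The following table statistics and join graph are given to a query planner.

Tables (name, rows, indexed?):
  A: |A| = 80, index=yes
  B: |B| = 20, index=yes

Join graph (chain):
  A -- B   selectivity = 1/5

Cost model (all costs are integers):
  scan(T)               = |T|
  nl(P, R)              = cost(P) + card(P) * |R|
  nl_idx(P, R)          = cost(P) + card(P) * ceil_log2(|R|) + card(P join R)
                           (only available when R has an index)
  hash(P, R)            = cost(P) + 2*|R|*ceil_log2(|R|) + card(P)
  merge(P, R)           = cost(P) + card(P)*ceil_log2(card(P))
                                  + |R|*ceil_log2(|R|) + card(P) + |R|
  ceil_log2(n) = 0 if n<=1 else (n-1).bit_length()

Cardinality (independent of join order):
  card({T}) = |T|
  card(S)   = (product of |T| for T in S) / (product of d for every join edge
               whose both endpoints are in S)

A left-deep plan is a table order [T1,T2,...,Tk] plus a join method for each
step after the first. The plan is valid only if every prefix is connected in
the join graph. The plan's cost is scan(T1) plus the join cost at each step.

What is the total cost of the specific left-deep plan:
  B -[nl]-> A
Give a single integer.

1620

step 1: scan B: cost=20, card=20
step 2: join A via nl
    card(P join A) = 20*80/(5) = 320
    cost = 20 + 20*80 = 1620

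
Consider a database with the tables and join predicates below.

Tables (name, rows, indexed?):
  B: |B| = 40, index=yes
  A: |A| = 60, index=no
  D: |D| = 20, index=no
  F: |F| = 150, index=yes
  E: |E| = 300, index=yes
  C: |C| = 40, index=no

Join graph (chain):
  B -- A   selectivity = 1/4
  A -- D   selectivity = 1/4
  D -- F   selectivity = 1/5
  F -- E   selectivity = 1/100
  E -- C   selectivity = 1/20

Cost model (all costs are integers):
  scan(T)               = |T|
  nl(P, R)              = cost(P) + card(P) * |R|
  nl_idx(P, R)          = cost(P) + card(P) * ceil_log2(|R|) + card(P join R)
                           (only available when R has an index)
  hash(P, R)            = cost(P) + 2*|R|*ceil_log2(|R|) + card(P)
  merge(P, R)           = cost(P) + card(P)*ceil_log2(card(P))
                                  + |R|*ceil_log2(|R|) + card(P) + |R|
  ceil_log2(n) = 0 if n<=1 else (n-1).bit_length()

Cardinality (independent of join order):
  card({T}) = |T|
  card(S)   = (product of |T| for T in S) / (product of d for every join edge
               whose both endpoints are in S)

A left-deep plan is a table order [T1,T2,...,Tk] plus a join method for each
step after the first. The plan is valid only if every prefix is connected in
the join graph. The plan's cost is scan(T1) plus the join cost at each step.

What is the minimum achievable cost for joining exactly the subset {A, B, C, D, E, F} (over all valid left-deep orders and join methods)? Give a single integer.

Selinger DP over subsets of {A,B,C,D,E,F}:
  {B}: scan cost=40, card=40
  {A}: scan cost=60, card=60
  {D}: scan cost=20, card=20
  {F}: scan cost=150, card=150
  {E}: scan cost=300, card=300
  {C}: scan cost=40, card=40
  {AB}: card=600; try (B,hash)→600, (A,merge)→740, (B,merge)→760, (A,hash)→800, (B,nl_idx)→1020, (A,nl)→2440 …(+1); best=600 via (B,hash)
  {AD}: card=300; try (D,hash)→320, (A,merge)→560, (D,merge)→600, (A,hash)→760, (A,nl)→1220, (D,nl)→1260; best=320 via (D,hash)
  {DF}: card=600; try (D,hash)→500, (F,nl_idx)→780, (F,merge)→1490, (D,merge)→1620, (F,hash)→2440, (F,nl)→3020 …(+1); best=500 via (D,hash)
  {EF}: card=450; try (E,nl_idx)→1950, (F,hash)→3000, (F,nl_idx)→3150, (E,merge)→4500, (F,merge)→4650, (E,hash)→5700 …(+2); best=1950 via (E,nl_idx)
  {CE}: card=600; try (E,nl_idx)→1000, (C,hash)→1080, (E,merge)→3320, (C,merge)→3580, (E,hash)→5480, (E,nl)→12040 …(+1); best=1000 via (E,nl_idx)
  {ABD}: card=3000; try (B,hash)→1100, (D,hash)→1400, (B,merge)→3600, (B,nl_idx)→5120, (D,merge)→7320, (B,nl)→12320 …(+1); best=1100 via (B,hash)
  {ADF}: card=9000; try (A,hash)→1820, (F,hash)→3020, (F,merge)→4670, (A,merge)→7520, (F,nl_idx)→11720, (A,nl)→36500 …(+1); best=1820 via (A,hash)
  {DEF}: card=1800; try (D,hash)→2600, (E,hash)→6500, (D,merge)→6570, (E,nl_idx)→7700, (E,merge)→10100, (D,nl)→10950 …(+1); best=2600 via (D,hash)
  {CEF}: card=900; try (C,hash)→2880, (F,hash)→4000, (F,nl_idx)→6700, (C,merge)→6730, (F,merge)→8950, (C,nl)→19950 …(+1); best=2880 via (C,hash)
  {ABDF}: card=90000; try (F,hash)→6500, (B,hash)→11300, (F,merge)→41450, (F,nl_idx)→115100, (B,merge)→137100, (B,nl_idx)→145820 …(+2); best=6500 via (F,hash)
  {ADEF}: card=27000; try (A,hash)→5120, (E,hash)→16220, (A,merge)→24620, (E,nl_idx)→109820, (A,nl)→110600, (E,merge)→139820 …(+1); best=5120 via (A,hash)
  {CDEF}: card=3600; try (D,hash)→3980, (C,hash)→4880, (D,merge)→12900, (D,nl)→20880, (C,merge)→24480, (C,nl)→74600; best=3980 via (D,hash)
  {ABDEF}: card=270000; try (B,hash)→32600, (E,hash)→101900, (B,nl_idx)→437120, (B,merge)→437400, (B,nl)→1085120, (E,nl_idx)→1086500 …(+2); best=32600 via (B,hash)
  {ACDEF}: card=54000; try (A,hash)→8300, (C,hash)→32600, (A,merge)→51200, (A,nl)→219980, (C,merge)→437400, (C,nl)→1085120; best=8300 via (A,hash)
  {ABCDEF}: card=540000; try (B,hash)→62780, (C,hash)→303080, (B,nl_idx)→872300, (B,merge)→926580, (B,nl)→2168300, (C,merge)→5432880 …(+1); best=62780 via (B,hash)

62780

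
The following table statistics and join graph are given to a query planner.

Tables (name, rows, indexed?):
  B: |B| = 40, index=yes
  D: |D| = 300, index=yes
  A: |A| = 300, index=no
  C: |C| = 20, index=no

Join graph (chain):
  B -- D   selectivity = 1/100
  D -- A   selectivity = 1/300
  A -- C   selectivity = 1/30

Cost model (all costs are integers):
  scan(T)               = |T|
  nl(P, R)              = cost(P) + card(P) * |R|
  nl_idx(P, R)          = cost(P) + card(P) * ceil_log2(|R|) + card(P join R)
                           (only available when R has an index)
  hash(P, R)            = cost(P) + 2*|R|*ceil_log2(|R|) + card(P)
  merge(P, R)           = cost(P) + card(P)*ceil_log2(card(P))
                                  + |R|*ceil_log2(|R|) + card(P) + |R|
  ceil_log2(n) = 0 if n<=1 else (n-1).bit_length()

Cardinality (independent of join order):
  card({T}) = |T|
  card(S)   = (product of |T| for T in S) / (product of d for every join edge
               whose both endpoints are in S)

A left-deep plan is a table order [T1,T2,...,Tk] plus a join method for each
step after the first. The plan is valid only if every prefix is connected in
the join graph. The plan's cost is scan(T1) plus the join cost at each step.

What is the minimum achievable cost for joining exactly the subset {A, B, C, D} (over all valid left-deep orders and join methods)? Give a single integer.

Selinger DP over subsets of {A,B,C,D}:
  {B}: scan cost=40, card=40
  {D}: scan cost=300, card=300
  {A}: scan cost=300, card=300
  {C}: scan cost=20, card=20
  {BD}: card=120; try (D,nl_idx)→520, (B,hash)→1080, (B,nl_idx)→2220, (D,merge)→3320, (B,merge)→3580, (D,hash)→5480 …(+2); best=520 via (D,nl_idx)
  {AD}: card=300; try (D,nl_idx)→3300, (D,hash)→6000, (A,hash)→6000, (D,merge)→6300, (A,merge)→6300, (D,nl)→90300 …(+1); best=3300 via (D,nl_idx)
  {AC}: card=200; try (C,hash)→800, (A,merge)→3140, (C,merge)→3420, (A,hash)→5440, (A,nl)→6020, (C,nl)→6300; best=800 via (C,hash)
  {ABD}: card=120; try (B,hash)→4080, (A,merge)→4480, (B,nl_idx)→5220, (A,hash)→6040, (B,merge)→6580, (B,nl)→15300 …(+1); best=4080 via (B,hash)
  {ACD}: card=200; try (D,nl_idx)→2800, (C,hash)→3800, (D,merge)→5600, (D,hash)→6400, (C,merge)→6420, (C,nl)→9300 …(+1); best=2800 via (D,nl_idx)
  {ABCD}: card=80; try (B,hash)→3480, (B,nl_idx)→4080, (C,hash)→4400, (B,merge)→4880, (C,merge)→5160, (C,nl)→6480 …(+1); best=3480 via (B,hash)

3480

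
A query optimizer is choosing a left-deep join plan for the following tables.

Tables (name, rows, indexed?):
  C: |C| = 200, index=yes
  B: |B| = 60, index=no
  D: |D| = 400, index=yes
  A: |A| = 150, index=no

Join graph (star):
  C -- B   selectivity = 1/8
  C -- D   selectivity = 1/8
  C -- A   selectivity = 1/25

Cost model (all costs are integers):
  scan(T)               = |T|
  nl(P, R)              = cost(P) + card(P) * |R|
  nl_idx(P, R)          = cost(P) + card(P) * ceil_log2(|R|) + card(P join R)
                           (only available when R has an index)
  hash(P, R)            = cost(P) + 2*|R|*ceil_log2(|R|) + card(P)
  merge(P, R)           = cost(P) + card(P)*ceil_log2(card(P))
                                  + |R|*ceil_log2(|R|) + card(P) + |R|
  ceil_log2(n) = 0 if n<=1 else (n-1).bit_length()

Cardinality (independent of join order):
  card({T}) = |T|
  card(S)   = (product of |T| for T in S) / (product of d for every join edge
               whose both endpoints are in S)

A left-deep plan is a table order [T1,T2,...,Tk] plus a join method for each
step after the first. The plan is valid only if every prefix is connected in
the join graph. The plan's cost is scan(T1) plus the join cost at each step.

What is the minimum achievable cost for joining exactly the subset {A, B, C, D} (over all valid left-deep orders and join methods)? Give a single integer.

Selinger DP over subsets of {A,B,C,D}:
  {C}: scan cost=200, card=200
  {B}: scan cost=60, card=60
  {D}: scan cost=400, card=400
  {A}: scan cost=150, card=150
  {BC}: card=1500; try (B,hash)→1120, (C,nl_idx)→2040, (C,merge)→2280, (B,merge)→2420, (C,hash)→3320, (C,nl)→12060 …(+1); best=1120 via (B,hash)
  {CD}: card=10000; try (C,hash)→4000, (D,merge)→6000, (C,merge)→6200, (D,hash)→7600, (D,nl_idx)→12000, (C,nl_idx)→13600 …(+2); best=4000 via (C,hash)
  {AC}: card=1200; try (C,nl_idx)→2550, (A,hash)→2800, (C,merge)→3300, (A,merge)→3350, (C,hash)→3500, (C,nl)→30150 …(+1); best=2550 via (C,nl_idx)
  {BCD}: card=75000; try (D,hash)→9820, (B,hash)→14720, (D,merge)→23120, (D,nl_idx)→89620, (B,merge)→154420, (D,nl)→601120 …(+1); best=9820 via (D,hash)
  {ABC}: card=9000; try (B,hash)→4470, (A,hash)→5020, (B,merge)→17370, (A,merge)→20470, (B,nl)→74550, (A,nl)→226120; best=4470 via (B,hash)
  {ACD}: card=60000; try (D,hash)→10950, (A,hash)→16400, (D,merge)→20950, (D,nl_idx)→73350, (A,merge)→155350, (D,nl)→482550 …(+1); best=10950 via (D,hash)
  {ABCD}: card=450000; try (D,hash)→20670, (B,hash)→71670, (A,hash)→87220, (D,merge)→143470, (D,nl_idx)→535470, (B,merge)→1031370 …(+4); best=20670 via (D,hash)

20670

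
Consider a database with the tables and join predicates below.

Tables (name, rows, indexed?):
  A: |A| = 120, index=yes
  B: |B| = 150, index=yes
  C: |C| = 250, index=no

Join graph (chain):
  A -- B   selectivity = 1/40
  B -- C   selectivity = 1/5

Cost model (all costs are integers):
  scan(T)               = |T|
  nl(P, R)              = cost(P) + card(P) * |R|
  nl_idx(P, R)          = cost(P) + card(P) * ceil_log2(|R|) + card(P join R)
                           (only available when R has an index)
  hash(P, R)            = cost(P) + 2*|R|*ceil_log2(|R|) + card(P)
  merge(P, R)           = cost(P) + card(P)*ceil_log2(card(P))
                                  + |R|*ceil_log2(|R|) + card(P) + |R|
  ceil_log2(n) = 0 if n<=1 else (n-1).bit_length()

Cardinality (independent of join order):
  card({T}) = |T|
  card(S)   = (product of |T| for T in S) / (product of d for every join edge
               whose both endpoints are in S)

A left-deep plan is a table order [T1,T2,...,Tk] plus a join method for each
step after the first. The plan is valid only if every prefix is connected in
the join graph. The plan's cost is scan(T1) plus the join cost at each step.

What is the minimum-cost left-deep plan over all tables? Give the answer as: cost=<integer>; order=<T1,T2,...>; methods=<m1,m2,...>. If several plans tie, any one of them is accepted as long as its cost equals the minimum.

cost=5980; order=A,B,C; methods=nl_idx,hash

Selinger DP (subsets sized 1..n):
  {A}: scan cost=120, card=120
  {B}: scan cost=150, card=150
  {C}: scan cost=250, card=250
  {AB}: card=450; try (B,nl_idx)→1530, (A,nl_idx)→1650, (A,hash)→1980, (B,merge)→2430, (A,merge)→2460, (B,hash)→2640 …(+2); best=1530 via (B,nl_idx)
  {BC}: card=7500; try (B,hash)→2900, (C,merge)→3750, (B,merge)→3850, (C,hash)→4300, (B,nl_idx)→9750, (C,nl)→37650 …(+1); best=2900 via (B,hash)
  {ABC}: card=22500; try (C,hash)→5980, (C,merge)→8280, (A,hash)→12080, (A,nl_idx)→77900, (A,merge)→108860, (C,nl)→114030 …(+1); best=5980 via (C,hash)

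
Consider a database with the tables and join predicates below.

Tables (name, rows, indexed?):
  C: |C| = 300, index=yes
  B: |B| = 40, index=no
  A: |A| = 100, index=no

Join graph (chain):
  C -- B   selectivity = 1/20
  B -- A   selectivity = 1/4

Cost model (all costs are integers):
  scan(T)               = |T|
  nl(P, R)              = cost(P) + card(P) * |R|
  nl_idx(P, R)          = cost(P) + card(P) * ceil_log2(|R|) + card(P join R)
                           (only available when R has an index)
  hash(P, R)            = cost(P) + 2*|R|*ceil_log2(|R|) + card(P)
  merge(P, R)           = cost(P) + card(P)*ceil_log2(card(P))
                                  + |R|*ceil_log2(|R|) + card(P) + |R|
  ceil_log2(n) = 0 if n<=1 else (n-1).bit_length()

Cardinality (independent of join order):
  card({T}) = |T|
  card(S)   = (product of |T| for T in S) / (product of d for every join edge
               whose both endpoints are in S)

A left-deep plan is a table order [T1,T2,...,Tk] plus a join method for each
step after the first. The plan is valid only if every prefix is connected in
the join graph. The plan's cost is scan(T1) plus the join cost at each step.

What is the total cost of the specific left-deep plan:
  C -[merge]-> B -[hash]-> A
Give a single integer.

5580

step 1: scan C: cost=300, card=300
step 2: join B via merge
    card(P join B) = 300*40/(20) = 600
    cost = 300 + 300*9 + 40*6 + 300 + 40 = 3580
step 3: join A via hash
    card(P join A) = 600*100/(4) = 15000
    cost = 3580 + 2*100*7 + 600 = 5580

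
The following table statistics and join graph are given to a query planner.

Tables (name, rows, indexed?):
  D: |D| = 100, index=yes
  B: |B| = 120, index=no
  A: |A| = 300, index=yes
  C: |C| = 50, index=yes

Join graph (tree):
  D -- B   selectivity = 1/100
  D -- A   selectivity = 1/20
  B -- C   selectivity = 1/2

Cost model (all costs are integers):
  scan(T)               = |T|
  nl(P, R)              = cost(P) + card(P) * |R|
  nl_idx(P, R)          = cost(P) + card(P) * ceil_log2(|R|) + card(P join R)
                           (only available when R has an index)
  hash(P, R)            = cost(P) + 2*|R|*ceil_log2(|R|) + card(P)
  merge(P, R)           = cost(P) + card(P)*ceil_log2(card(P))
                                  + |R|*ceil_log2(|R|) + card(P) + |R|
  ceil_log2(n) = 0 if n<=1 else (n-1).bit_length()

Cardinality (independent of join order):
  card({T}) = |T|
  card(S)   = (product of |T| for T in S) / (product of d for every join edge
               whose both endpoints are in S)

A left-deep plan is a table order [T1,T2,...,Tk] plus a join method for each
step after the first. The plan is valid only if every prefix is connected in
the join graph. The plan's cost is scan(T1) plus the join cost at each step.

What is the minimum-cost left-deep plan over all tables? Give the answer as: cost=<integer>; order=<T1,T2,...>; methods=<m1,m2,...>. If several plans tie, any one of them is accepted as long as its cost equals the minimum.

Selinger DP (subsets sized 1..n):
  {D}: scan cost=100, card=100
  {B}: scan cost=120, card=120
  {A}: scan cost=300, card=300
  {C}: scan cost=50, card=50
  {BD}: card=120; try (D,nl_idx)→1080, (D,hash)→1640, (B,merge)→1860, (D,merge)→1880, (B,hash)→1880, (B,nl)→12100 …(+1); best=1080 via (D,nl_idx)
  {AD}: card=1500; try (D,hash)→2000, (A,nl_idx)→2500, (D,nl_idx)→3900, (A,merge)→3900, (D,merge)→4100, (A,hash)→5600 …(+2); best=2000 via (D,hash)
  {BC}: card=3000; try (C,hash)→840, (B,merge)→1360, (C,merge)→1430, (B,hash)→1780, (C,nl_idx)→3840, (B,nl)→6050 …(+1); best=840 via (C,hash)
  {ABD}: card=1800; try (A,nl_idx)→3960, (A,merge)→5040, (B,hash)→5180, (A,hash)→6600, (B,merge)→20960, (A,nl)→37080 …(+1); best=3960 via (A,nl_idx)
  {BCD}: card=3000; try (C,hash)→1800, (C,merge)→2390, (C,nl_idx)→4800, (D,hash)→5240, (C,nl)→7080, (D,nl_idx)→24840 …(+2); best=1800 via (C,hash)
  {ABCD}: card=45000; try (C,hash)→6360, (A,hash)→10200, (C,merge)→25910, (A,merge)→43800, (C,nl_idx)→59760, (A,nl_idx)→73800 …(+2); best=6360 via (C,hash)

cost=6360; order=B,D,A,C; methods=nl_idx,nl_idx,hash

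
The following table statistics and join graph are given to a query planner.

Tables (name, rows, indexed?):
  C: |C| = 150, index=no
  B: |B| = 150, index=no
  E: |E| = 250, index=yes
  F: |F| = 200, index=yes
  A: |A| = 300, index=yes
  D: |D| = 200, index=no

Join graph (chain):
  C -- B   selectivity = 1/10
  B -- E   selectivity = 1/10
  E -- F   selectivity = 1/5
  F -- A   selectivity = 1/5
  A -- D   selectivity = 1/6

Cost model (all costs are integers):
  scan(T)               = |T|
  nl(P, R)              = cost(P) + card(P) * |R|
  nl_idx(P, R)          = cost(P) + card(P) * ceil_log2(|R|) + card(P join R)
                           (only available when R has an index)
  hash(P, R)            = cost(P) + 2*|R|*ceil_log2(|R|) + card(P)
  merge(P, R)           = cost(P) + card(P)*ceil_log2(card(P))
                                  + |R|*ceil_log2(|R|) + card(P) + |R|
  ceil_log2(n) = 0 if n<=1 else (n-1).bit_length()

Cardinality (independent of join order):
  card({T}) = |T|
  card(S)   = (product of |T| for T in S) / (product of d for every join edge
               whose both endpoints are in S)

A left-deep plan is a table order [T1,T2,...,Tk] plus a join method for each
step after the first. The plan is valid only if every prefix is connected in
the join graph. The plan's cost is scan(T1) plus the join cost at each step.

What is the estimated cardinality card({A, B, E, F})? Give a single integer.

Tables in S: A(300), B(150), E(250), F(200)
Edges inside S: B-E(d=10), E-F(d=5), F-A(d=5)
numerator = 300 * 150 * 250 * 200 = 2250000000
denominator = 10 * 5 * 5 = 250
card(S) = 2250000000 / 250 = 9000000

9000000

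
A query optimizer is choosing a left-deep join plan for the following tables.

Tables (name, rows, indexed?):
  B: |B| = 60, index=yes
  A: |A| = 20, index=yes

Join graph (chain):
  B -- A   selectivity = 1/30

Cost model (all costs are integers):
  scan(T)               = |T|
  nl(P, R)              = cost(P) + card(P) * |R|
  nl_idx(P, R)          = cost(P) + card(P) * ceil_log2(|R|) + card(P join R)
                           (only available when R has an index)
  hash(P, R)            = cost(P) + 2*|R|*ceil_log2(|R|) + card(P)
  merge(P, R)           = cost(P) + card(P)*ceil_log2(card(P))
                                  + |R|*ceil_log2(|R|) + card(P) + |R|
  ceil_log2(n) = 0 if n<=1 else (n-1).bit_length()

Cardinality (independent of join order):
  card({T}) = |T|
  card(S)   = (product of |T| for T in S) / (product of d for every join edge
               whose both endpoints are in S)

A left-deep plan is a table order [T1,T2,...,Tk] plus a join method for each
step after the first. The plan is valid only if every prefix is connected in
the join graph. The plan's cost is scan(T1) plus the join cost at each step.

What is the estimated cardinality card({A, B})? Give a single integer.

40

Tables in S: A(20), B(60)
Edges inside S: B-A(d=30)
numerator = 20 * 60 = 1200
denominator = 30 = 30
card(S) = 1200 / 30 = 40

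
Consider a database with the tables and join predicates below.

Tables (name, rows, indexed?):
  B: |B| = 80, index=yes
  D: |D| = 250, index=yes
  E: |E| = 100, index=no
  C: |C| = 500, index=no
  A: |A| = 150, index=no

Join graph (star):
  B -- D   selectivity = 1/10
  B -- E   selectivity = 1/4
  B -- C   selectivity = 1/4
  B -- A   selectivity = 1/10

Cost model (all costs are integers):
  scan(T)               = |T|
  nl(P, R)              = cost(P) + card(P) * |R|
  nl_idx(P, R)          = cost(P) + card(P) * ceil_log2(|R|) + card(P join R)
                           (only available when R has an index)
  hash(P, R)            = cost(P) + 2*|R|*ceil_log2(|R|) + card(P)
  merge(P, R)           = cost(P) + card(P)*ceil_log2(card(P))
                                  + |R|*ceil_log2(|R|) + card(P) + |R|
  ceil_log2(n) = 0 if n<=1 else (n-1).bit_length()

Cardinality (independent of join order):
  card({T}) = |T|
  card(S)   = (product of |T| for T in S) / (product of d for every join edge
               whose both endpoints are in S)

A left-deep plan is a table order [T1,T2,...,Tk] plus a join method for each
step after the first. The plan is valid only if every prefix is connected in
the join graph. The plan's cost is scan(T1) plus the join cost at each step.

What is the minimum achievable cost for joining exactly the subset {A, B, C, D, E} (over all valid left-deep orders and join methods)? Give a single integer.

796420

Selinger DP over subsets of {A,B,C,D,E}:
  {B}: scan cost=80, card=80
  {D}: scan cost=250, card=250
  {E}: scan cost=100, card=100
  {C}: scan cost=500, card=500
  {A}: scan cost=150, card=150
  {BD}: card=2000; try (B,hash)→1620, (D,nl_idx)→2720, (D,merge)→2970, (B,merge)→3140, (B,nl_idx)→4000, (D,hash)→4160 …(+2); best=1620 via (B,hash)
  {BE}: card=2000; try (B,hash)→1320, (E,merge)→1520, (B,merge)→1540, (E,hash)→1560, (B,nl_idx)→2800, (E,nl)→8080 …(+1); best=1320 via (B,hash)
  {BC}: card=10000; try (B,hash)→2120, (C,merge)→5720, (B,merge)→6140, (C,hash)→9160, (B,nl_idx)→14000, (C,nl)→40080 …(+1); best=2120 via (B,hash)
  {AB}: card=1200; try (B,hash)→1420, (A,merge)→2070, (B,merge)→2140, (B,nl_idx)→2400, (A,hash)→2560, (A,nl)→12080 …(+1); best=1420 via (B,hash)
  {BDE}: card=50000; try (E,hash)→5020, (D,hash)→7320, (E,merge)→26420, (D,merge)→27570, (D,nl_idx)→67320, (E,nl)→201620 …(+1); best=5020 via (E,hash)
  {BCD}: card=250000; try (C,hash)→12620, (D,hash)→16120, (C,merge)→30620, (D,merge)→154370, (D,nl_idx)→332120, (C,nl)→1001620 …(+1); best=12620 via (C,hash)
  {ABD}: card=30000; try (A,hash)→6020, (D,hash)→6620, (D,merge)→18070, (A,merge)→26970, (D,nl_idx)→41020, (D,nl)→301420 …(+1); best=6020 via (A,hash)
  {BCE}: card=250000; try (C,hash)→12320, (E,hash)→13520, (C,merge)→30320, (E,merge)→152920, (C,nl)→1001320, (E,nl)→1002120; best=12320 via (C,hash)
  {ABE}: card=30000; try (E,hash)→4020, (A,hash)→5720, (E,merge)→16620, (A,merge)→26670, (E,nl)→121420, (A,nl)→301320; best=4020 via (E,hash)
  {ABC}: card=150000; try (C,hash)→11620, (A,hash)→14520, (C,merge)→20820, (A,merge)→153470, (C,nl)→601420, (A,nl)→1502120; best=11620 via (C,hash)
  {BCDE}: card=6250000; try (C,hash)→64020, (E,hash)→264020, (D,hash)→266320, (C,merge)→860020, (E,merge)→4763420, (D,merge)→4764570 …(+4); best=64020 via (C,hash)
  {ABDE}: card=750000; try (E,hash)→37420, (D,hash)→38020, (A,hash)→57420, (D,merge)→486270, (E,merge)→486820, (A,merge)→856370 …(+4); best=37420 via (E,hash)
  {ABCD}: card=3750000; try (C,hash)→45020, (D,hash)→165620, (A,hash)→265020, (C,merge)→491020, (D,merge)→2863870, (A,merge)→4763970 …(+4); best=45020 via (C,hash)
  {ABCE}: card=3750000; try (C,hash)→43020, (E,hash)→163020, (A,hash)→264720, (C,merge)→489020, (E,merge)→2862420, (A,merge)→4763670 …(+3); best=43020 via (C,hash)
  {ABCDE}: card=93750000; try (C,hash)→796420, (E,hash)→3796420, (D,hash)→3797020, (A,hash)→6316420, (C,merge)→15792420, (D,merge)→86295270 …(+7); best=796420 via (C,hash)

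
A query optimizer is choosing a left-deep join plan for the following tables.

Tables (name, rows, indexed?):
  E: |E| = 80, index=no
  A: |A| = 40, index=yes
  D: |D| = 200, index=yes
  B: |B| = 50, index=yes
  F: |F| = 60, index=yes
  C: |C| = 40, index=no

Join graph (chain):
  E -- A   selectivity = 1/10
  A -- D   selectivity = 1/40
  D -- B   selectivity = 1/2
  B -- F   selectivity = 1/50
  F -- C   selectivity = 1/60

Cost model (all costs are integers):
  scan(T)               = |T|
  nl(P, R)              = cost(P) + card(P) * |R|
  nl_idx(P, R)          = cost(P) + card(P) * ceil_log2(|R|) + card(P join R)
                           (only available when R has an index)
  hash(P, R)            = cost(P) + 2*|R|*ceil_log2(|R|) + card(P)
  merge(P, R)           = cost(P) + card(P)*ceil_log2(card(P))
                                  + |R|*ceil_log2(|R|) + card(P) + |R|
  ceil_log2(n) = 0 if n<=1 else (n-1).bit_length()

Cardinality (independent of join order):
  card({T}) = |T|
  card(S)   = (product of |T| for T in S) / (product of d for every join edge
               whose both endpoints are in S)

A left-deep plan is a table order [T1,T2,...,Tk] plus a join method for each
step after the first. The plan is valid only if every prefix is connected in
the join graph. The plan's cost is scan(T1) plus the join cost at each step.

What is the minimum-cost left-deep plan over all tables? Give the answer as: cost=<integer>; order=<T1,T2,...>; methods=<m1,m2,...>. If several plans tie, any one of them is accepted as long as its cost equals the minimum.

Selinger DP (subsets sized 1..n):
  {E}: scan cost=80, card=80
  {A}: scan cost=40, card=40
  {D}: scan cost=200, card=200
  {B}: scan cost=50, card=50
  {F}: scan cost=60, card=60
  {C}: scan cost=40, card=40
  {AE}: card=320; try (A,hash)→640, (A,nl_idx)→880, (E,merge)→960, (A,merge)→1000, (E,hash)→1200, (E,nl)→3240 …(+1); best=640 via (A,hash)
  {AD}: card=200; try (D,nl_idx)→560, (A,hash)→880, (A,nl_idx)→1600, (D,merge)→2120, (A,merge)→2280, (D,hash)→3280 …(+2); best=560 via (D,nl_idx)
  {BD}: card=5000; try (B,hash)→1000, (D,merge)→2200, (B,merge)→2350, (D,hash)→3300, (D,nl_idx)→5450, (B,nl_idx)→6400 …(+2); best=1000 via (B,hash)
  {BF}: card=60; try (F,nl_idx)→410, (B,nl_idx)→480, (B,hash)→720, (F,hash)→820, (F,merge)→820, (B,merge)→830 …(+2); best=410 via (F,nl_idx)
  {CF}: card=40; try (F,nl_idx)→320, (C,hash)→600, (F,merge)→740, (C,merge)→760, (F,hash)→800, (F,nl)→2440 …(+1); best=320 via (F,nl_idx)
  {ADE}: card=1600; try (E,hash)→1880, (E,merge)→3000, (D,hash)→4160, (D,nl_idx)→4800, (D,merge)→5640, (E,nl)→16560 …(+1); best=1880 via (E,hash)
  {ABD}: card=5000; try (B,hash)→1360, (B,merge)→2710, (A,hash)→6480, (B,nl_idx)→6760, (B,nl)→10560, (A,nl_idx)→36000 …(+2); best=1360 via (B,hash)
  {BDF}: card=6000; try (D,merge)→2630, (D,hash)→3670, (F,hash)→6720, (D,nl_idx)→6890, (D,nl)→12410, (F,nl_idx)→37000 …(+2); best=2630 via (D,merge)
  {BCF}: card=40; try (B,nl_idx)→600, (C,hash)→950, (B,merge)→950, (B,hash)→960, (C,merge)→1110, (B,nl)→2320 …(+1); best=600 via (B,nl_idx)
  {ABDE}: card=40000; try (B,hash)→4080, (E,hash)→7480, (B,merge)→21430, (B,nl_idx)→51480, (E,merge)→72000, (B,nl)→81880 …(+1); best=4080 via (B,hash)
  {ABDF}: card=6000; try (F,hash)→7080, (A,hash)→9110, (F,nl_idx)→37360, (A,nl_idx)→44630, (F,merge)→71780, (A,merge)→86910 …(+2); best=7080 via (F,hash)
  {BCDF}: card=4000; try (D,merge)→2680, (D,hash)→3840, (D,nl_idx)→4920, (D,nl)→8600, (C,hash)→9110, (C,merge)→86910 …(+1); best=2680 via (D,merge)
  {ABDEF}: card=48000; try (E,hash)→14200, (F,hash)→44800, (E,merge)→91720, (F,nl_idx)→292080, (E,nl)→487080, (F,merge)→684500 …(+1); best=14200 via (E,hash)
  {ABCDF}: card=4000; try (A,hash)→7160, (C,hash)→13560, (A,nl_idx)→30680, (A,merge)→54960, (C,merge)→91360, (A,nl)→162680 …(+1); best=7160 via (A,hash)
  {ABCDEF}: card=32000; try (E,hash)→12280, (E,merge)→59800, (C,hash)→62680, (E,nl)→327160, (C,merge)→830480, (C,nl)→1934200; best=12280 via (E,hash)

cost=12280; order=C,F,B,D,A,E; methods=nl_idx,nl_idx,merge,hash,hash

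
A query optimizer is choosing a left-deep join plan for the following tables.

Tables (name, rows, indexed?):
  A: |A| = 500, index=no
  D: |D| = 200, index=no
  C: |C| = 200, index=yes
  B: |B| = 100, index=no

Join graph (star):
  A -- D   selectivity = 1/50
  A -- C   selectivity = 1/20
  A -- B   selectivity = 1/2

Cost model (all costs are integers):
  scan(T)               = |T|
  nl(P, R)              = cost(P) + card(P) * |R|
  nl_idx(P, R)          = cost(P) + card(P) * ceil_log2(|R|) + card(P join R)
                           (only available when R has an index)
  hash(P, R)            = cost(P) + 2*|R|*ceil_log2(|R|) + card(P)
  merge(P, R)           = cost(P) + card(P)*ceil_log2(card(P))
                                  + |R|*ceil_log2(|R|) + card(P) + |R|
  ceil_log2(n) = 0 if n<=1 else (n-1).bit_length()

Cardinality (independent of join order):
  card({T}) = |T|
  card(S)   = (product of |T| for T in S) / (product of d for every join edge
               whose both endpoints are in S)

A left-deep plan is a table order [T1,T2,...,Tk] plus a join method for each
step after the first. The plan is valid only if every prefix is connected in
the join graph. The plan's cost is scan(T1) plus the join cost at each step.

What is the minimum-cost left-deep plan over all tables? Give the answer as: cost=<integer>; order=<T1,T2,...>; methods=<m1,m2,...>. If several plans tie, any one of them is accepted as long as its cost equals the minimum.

Selinger DP (subsets sized 1..n):
  {A}: scan cost=500, card=500
  {D}: scan cost=200, card=200
  {C}: scan cost=200, card=200
  {B}: scan cost=100, card=100
  {AD}: card=2000; try (D,hash)→4200, (A,merge)→7000, (D,merge)→7300, (A,hash)→9400, (A,nl)→100200, (D,nl)→100500; best=4200 via (D,hash)
  {AC}: card=5000; try (C,hash)→4200, (A,merge)→7000, (C,merge)→7300, (A,hash)→9400, (C,nl_idx)→9500, (A,nl)→100200 …(+1); best=4200 via (C,hash)
  {AB}: card=25000; try (B,hash)→2400, (A,merge)→5900, (B,merge)→6300, (A,hash)→9200, (A,nl)→50100, (B,nl)→50500; best=2400 via (B,hash)
  {ACD}: card=20000; try (C,hash)→9400, (D,hash)→12400, (C,merge)→30000, (C,nl_idx)→40200, (D,merge)→76000, (C,nl)→404200 …(+1); best=9400 via (C,hash)
  {ABD}: card=100000; try (B,hash)→7600, (B,merge)→29000, (D,hash)→30600, (B,nl)→204200, (D,merge)→404200, (D,nl)→5002400; best=7600 via (B,hash)
  {ABC}: card=250000; try (B,hash)→10600, (C,hash)→30600, (B,merge)→75000, (C,merge)→404200, (C,nl_idx)→452400, (B,nl)→504200 …(+1); best=10600 via (B,hash)
  {ABCD}: card=1000000; try (B,hash)→30800, (C,hash)→110800, (D,hash)→263800, (B,merge)→330200, (C,nl_idx)→1807600, (C,merge)→1809400 …(+4); best=30800 via (B,hash)

cost=30800; order=A,D,C,B; methods=hash,hash,hash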